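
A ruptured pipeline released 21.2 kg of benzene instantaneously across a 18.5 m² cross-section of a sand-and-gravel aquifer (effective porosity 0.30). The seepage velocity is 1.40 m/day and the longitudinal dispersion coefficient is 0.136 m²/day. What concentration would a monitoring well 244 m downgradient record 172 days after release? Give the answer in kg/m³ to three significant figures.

For an instantaneous plane source, C(x,t) = M/(n_e·A·√(4πDt)) · exp(−(x−vt)²/(4Dt)), with n_e·A the pore (flow) area.
Plume center vt = 1.40 × 172 = 240.8 m, so the well at 244 m is 3.2 m downgradient of the peak.
√(4πDt) = 17.15 m, giving peak height M/(n_e·A·√(4πDt)) = 21.2/(0.30 × 18.5 × 17.15) = 0.2227 kg/m³.
(x−vt)²/(4Dt) = (3.2)²/(4 × 0.136 × 172) = 0.1094; exp(−0.1094) = 0.8964.
C = 0.2227 × 0.8964 = 0.200 kg/m³.

0.200 kg/m³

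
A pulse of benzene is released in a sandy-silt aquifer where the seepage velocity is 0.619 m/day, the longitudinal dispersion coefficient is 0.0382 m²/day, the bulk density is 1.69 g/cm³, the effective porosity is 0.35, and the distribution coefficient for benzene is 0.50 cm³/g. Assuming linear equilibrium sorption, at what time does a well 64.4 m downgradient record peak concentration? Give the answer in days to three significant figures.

Retardation factor R = 1 + ρ_b·K_d/n = 1 + 1.69 × 0.50/0.35 = 3.414.
Sorption retards both mechanisms: v_R = v/R = 0.1813 m/day, D_R = D/R = 0.01119 m²/day.
Peak time from v_R²t² + 2D_R t − x² = 0: t = (√(D_R² + v_R²x²) − D_R)/v_R².
√(D_R² + v_R²x²) = √(0.01119² + 0.1813² × 64.4²) = 11.68; v_R² = 0.03287.
t = (11.68 − 0.01119)/0.03287 = 355 days.

355 days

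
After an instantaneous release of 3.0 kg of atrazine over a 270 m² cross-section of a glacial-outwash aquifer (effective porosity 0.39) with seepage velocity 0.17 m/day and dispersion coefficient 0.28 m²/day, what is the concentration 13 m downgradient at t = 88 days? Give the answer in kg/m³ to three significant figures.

0.00156 kg/m³

For an instantaneous plane source, C(x,t) = M/(n_e·A·√(4πDt)) · exp(−(x−vt)²/(4Dt)), with n_e·A the pore (flow) area.
Plume center vt = 0.17 × 88 = 14.96 m, so the well at 13 m is 1.96 m upgradient of the peak.
√(4πDt) = 17.60 m, giving peak height M/(n_e·A·√(4πDt)) = 3.0/(0.39 × 270 × 17.60) = 0.001619 kg/m³.
(x−vt)²/(4Dt) = (-1.96)²/(4 × 0.28 × 88) = 0.03898; exp(−0.03898) = 0.9618.
C = 0.001619 × 0.9618 = 0.00156 kg/m³.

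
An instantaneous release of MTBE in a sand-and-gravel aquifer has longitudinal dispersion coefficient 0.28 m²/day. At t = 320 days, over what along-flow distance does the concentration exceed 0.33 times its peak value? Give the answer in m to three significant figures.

39.9 m

The plume is Gaussian with σ = √(2Dt) = √(2 × 0.28 × 320) = 13.39 m.
C/C_peak = exp(−Δx²/(2σ²)) = 0.33 ⇒ Δx = σ·√(−2 ln 0.33) = 13.39 × 1.489 = 19.94 m.
Width = 2Δx = 39.9 m.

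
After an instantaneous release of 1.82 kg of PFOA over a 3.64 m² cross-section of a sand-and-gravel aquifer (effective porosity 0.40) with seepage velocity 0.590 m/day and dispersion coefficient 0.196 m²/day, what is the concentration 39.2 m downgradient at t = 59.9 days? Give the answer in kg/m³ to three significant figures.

0.0749 kg/m³

For an instantaneous plane source, C(x,t) = M/(n_e·A·√(4πDt)) · exp(−(x−vt)²/(4Dt)), with n_e·A the pore (flow) area.
Plume center vt = 0.590 × 59.9 = 35.341 m, so the well at 39.2 m is 3.859 m downgradient of the peak.
√(4πDt) = 12.15 m, giving peak height M/(n_e·A·√(4πDt)) = 1.82/(0.40 × 3.64 × 12.15) = 0.1029 kg/m³.
(x−vt)²/(4Dt) = (3.859)²/(4 × 0.196 × 59.9) = 0.3171; exp(−0.3171) = 0.7283.
C = 0.1029 × 0.7283 = 0.0749 kg/m³.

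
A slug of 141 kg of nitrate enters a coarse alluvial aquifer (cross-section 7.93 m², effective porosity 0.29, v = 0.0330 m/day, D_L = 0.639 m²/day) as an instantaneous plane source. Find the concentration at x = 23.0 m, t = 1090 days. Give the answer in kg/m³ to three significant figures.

0.617 kg/m³

For an instantaneous plane source, C(x,t) = M/(n_e·A·√(4πDt)) · exp(−(x−vt)²/(4Dt)), with n_e·A the pore (flow) area.
Plume center vt = 0.0330 × 1090 = 35.97 m, so the well at 23.0 m is 12.97 m upgradient of the peak.
√(4πDt) = 93.56 m, giving peak height M/(n_e·A·√(4πDt)) = 141/(0.29 × 7.93 × 93.56) = 0.6553 kg/m³.
(x−vt)²/(4Dt) = (-12.97)²/(4 × 0.639 × 1090) = 0.06038; exp(−0.06038) = 0.9414.
C = 0.6553 × 0.9414 = 0.617 kg/m³.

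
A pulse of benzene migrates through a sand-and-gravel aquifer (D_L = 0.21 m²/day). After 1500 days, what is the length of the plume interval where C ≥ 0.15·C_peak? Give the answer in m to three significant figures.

The plume is Gaussian with σ = √(2Dt) = √(2 × 0.21 × 1500) = 25.10 m.
C/C_peak = exp(−Δx²/(2σ²)) = 0.15 ⇒ Δx = σ·√(−2 ln 0.15) = 25.10 × 1.948 = 48.89 m.
Width = 2Δx = 97.8 m.

97.8 m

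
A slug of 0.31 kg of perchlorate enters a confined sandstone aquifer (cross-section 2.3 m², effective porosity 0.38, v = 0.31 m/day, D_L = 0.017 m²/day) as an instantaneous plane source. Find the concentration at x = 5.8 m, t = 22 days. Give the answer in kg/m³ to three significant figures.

For an instantaneous plane source, C(x,t) = M/(n_e·A·√(4πDt)) · exp(−(x−vt)²/(4Dt)), with n_e·A the pore (flow) area.
Plume center vt = 0.31 × 22 = 6.82 m, so the well at 5.8 m is 1.02 m upgradient of the peak.
√(4πDt) = 2.168 m, giving peak height M/(n_e·A·√(4πDt)) = 0.31/(0.38 × 2.3 × 2.168) = 0.1636 kg/m³.
(x−vt)²/(4Dt) = (-1.02)²/(4 × 0.017 × 22) = 0.6955; exp(−0.6955) = 0.4988.
C = 0.1636 × 0.4988 = 0.0816 kg/m³.

0.0816 kg/m³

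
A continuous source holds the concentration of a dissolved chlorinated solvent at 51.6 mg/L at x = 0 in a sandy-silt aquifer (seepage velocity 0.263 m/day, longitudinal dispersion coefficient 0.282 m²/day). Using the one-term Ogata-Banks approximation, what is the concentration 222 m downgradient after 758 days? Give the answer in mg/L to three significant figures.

7.05 mg/L

For a continuous step input, C/C₀ ≈ ½·erfc((x−vt)/(2√(Dt))).
vt = 0.263 × 758 = 199.354 m and 2√(Dt) = 2√(0.282 × 758) = 29.24 m.
Argument (x−vt)/(2√(Dt)) = (222 − 199.354)/29.24 = 0.7745; ½·erfc(0.7745) = 0.1367.
C = 51.6 × 0.1367 = 7.05 mg/L.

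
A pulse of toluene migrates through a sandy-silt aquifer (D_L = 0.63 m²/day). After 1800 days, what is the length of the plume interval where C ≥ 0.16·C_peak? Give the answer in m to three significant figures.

The plume is Gaussian with σ = √(2Dt) = √(2 × 0.63 × 1800) = 47.62 m.
C/C_peak = exp(−Δx²/(2σ²)) = 0.16 ⇒ Δx = σ·√(−2 ln 0.16) = 47.62 × 1.914 = 91.14 m.
Width = 2Δx = 182 m.

182 m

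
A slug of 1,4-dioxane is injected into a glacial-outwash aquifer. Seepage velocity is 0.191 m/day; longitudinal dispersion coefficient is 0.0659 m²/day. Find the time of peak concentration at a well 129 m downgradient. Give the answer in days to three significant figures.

For the 1D instantaneous-source solution, setting ∂C/∂t = 0 at fixed x gives v²t² + 2Dt − x² = 0, so t = (√(D² + v²x²) − D)/v².
√(D² + v²x²) = √(0.0659² + 0.191² × 129²) = 24.64; v² = 0.036481.
t = (24.64 − 0.0659)/0.036481 = 674 days (vs. the pure-advection estimate x/v = 675 d).

674 days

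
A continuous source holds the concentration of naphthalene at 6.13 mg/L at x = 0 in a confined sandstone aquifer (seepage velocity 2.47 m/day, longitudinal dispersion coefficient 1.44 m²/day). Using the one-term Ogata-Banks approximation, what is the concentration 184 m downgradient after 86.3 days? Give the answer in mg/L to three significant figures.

5.93 mg/L

For a continuous step input, C/C₀ ≈ ½·erfc((x−vt)/(2√(Dt))).
vt = 2.47 × 86.3 = 213.161 m and 2√(Dt) = 2√(1.44 × 86.3) = 22.30 m.
Argument (x−vt)/(2√(Dt)) = (184 − 213.161)/22.30 = -1.308; ½·erfc(-1.308) = 0.9678.
C = 6.13 × 0.9678 = 5.93 mg/L.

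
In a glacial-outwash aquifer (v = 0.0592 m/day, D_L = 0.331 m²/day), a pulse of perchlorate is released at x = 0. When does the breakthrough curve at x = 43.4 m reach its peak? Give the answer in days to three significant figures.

645 days

For the 1D instantaneous-source solution, setting ∂C/∂t = 0 at fixed x gives v²t² + 2Dt − x² = 0, so t = (√(D² + v²x²) − D)/v².
√(D² + v²x²) = √(0.331² + 0.0592² × 43.4²) = 2.591; v² = 0.00350464.
t = (2.591 − 0.331)/0.00350464 = 645 days (vs. the pure-advection estimate x/v = 733 d).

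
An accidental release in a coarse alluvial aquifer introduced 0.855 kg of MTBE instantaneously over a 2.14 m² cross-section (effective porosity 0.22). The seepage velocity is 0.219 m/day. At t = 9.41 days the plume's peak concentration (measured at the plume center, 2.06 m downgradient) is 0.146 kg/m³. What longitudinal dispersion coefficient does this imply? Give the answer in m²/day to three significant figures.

At the plume center C_max = M/(n_e·A·√(4πDt)), so D = M²/(4πt·(n_e·A·C_max)²).
n_e·A·C_max = 0.22 × 2.14 × 0.146 = 0.06874 kg/m.
D = 0.855²/(4π × 9.41 × 0.06874²) = 1.31 m²/day.

1.31 m²/day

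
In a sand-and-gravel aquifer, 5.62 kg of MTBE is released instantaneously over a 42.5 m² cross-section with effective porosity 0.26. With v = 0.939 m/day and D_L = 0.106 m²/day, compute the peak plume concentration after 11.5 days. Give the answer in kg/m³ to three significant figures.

0.130 kg/m³

The peak of an instantaneous 1D plume sits at x = vt; there the Gaussian factor is 1 and C_max = M/(n_e·A·√(4πDt)), where n_e·A is the pore area the mass is dissolved in.
√(4πDt) = √(4π × 0.106 × 11.5) = 3.914 m, so C_max = 5.62/(0.26 × 42.5 × 3.914) = 0.130 kg/m³.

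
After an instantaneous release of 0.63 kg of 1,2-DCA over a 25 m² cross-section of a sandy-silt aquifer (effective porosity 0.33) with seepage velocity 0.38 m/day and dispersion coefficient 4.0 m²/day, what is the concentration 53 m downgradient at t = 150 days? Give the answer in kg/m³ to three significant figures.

0.000874 kg/m³

For an instantaneous plane source, C(x,t) = M/(n_e·A·√(4πDt)) · exp(−(x−vt)²/(4Dt)), with n_e·A the pore (flow) area.
Plume center vt = 0.38 × 150 = 57 m, so the well at 53 m is 4 m upgradient of the peak.
√(4πDt) = 86.83 m, giving peak height M/(n_e·A·√(4πDt)) = 0.63/(0.33 × 25 × 86.83) = 0.0008795 kg/m³.
(x−vt)²/(4Dt) = (-4)²/(4 × 4.0 × 150) = 0.006667; exp(−0.006667) = 0.9934.
C = 0.0008795 × 0.9934 = 0.000874 kg/m³.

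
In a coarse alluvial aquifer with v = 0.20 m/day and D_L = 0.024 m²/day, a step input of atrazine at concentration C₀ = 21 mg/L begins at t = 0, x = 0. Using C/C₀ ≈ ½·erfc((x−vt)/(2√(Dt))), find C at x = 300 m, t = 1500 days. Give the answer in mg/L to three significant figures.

For a continuous step input, C/C₀ ≈ ½·erfc((x−vt)/(2√(Dt))).
vt = 0.20 × 1500 = 300 m and 2√(Dt) = 2√(0.024 × 1500) = 12.00 m.
Argument (x−vt)/(2√(Dt)) = (300 − 300)/12.00 = 0; ½·erfc(0) = 0.5000.
C = 21 × 0.5000 = 10.5 mg/L.

10.5 mg/L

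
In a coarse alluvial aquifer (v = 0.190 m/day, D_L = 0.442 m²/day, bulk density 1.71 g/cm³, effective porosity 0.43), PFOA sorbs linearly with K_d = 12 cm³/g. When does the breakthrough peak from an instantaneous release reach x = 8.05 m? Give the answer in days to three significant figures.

Retardation factor R = 1 + ρ_b·K_d/n = 1 + 1.71 × 12/0.43 = 48.72.
Sorption retards both mechanisms: v_R = v/R = 0.003900 m/day, D_R = D/R = 0.009072 m²/day.
Peak time from v_R²t² + 2D_R t − x² = 0: t = (√(D_R² + v_R²x²) − D_R)/v_R².
√(D_R² + v_R²x²) = √(0.009072² + 0.003900² × 8.05²) = 0.03268; v_R² = 1.521e-05.
t = (0.03268 − 0.009072)/1.521e-05 = 1550 days.

1550 days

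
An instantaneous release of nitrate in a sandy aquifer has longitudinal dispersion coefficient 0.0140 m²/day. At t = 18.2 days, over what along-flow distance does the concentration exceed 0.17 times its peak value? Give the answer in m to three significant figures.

The plume is Gaussian with σ = √(2Dt) = √(2 × 0.0140 × 18.2) = 0.7139 m.
C/C_peak = exp(−Δx²/(2σ²)) = 0.17 ⇒ Δx = σ·√(−2 ln 0.17) = 0.7139 × 1.883 = 1.344 m.
Width = 2Δx = 2.69 m.

2.69 m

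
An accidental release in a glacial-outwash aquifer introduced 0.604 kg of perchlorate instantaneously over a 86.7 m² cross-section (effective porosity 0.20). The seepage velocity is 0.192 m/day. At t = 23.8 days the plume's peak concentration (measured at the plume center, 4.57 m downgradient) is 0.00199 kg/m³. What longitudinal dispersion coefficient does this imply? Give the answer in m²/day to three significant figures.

At the plume center C_max = M/(n_e·A·√(4πDt)), so D = M²/(4πt·(n_e·A·C_max)²).
n_e·A·C_max = 0.20 × 86.7 × 0.00199 = 0.03451 kg/m.
D = 0.604²/(4π × 23.8 × 0.03451²) = 1.02 m²/day.

1.02 m²/day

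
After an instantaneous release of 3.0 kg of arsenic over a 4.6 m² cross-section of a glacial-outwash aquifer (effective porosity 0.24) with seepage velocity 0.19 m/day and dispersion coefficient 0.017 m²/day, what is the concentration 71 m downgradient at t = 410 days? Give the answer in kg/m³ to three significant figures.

For an instantaneous plane source, C(x,t) = M/(n_e·A·√(4πDt)) · exp(−(x−vt)²/(4Dt)), with n_e·A the pore (flow) area.
Plume center vt = 0.19 × 410 = 77.9 m, so the well at 71 m is 6.9 m upgradient of the peak.
√(4πDt) = 9.359 m, giving peak height M/(n_e·A·√(4πDt)) = 3.0/(0.24 × 4.6 × 9.359) = 0.2904 kg/m³.
(x−vt)²/(4Dt) = (-6.9)²/(4 × 0.017 × 410) = 1.708; exp(−1.708) = 0.1812.
C = 0.2904 × 0.1812 = 0.0526 kg/m³.

0.0526 kg/m³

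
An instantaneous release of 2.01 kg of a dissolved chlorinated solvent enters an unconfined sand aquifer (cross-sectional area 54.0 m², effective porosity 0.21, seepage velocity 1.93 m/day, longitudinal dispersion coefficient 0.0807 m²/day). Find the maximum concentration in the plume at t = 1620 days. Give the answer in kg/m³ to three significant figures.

The peak of an instantaneous 1D plume sits at x = vt; there the Gaussian factor is 1 and C_max = M/(n_e·A·√(4πDt)), where n_e·A is the pore area the mass is dissolved in.
√(4πDt) = √(4π × 0.0807 × 1620) = 40.53 m, so C_max = 2.01/(0.21 × 54.0 × 40.53) = 0.00437 kg/m³.

0.00437 kg/m³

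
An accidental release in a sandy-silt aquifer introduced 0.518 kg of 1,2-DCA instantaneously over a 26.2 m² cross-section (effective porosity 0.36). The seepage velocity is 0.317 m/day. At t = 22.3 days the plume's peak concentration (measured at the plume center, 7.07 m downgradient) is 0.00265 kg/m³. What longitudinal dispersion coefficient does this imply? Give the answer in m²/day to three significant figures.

At the plume center C_max = M/(n_e·A·√(4πDt)), so D = M²/(4πt·(n_e·A·C_max)²).
n_e·A·C_max = 0.36 × 26.2 × 0.00265 = 0.02499 kg/m.
D = 0.518²/(4π × 22.3 × 0.02499²) = 1.53 m²/day.

1.53 m²/day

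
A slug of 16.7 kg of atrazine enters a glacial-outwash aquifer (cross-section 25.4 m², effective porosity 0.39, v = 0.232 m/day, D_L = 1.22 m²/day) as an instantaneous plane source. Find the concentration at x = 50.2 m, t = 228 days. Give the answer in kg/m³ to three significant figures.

For an instantaneous plane source, C(x,t) = M/(n_e·A·√(4πDt)) · exp(−(x−vt)²/(4Dt)), with n_e·A the pore (flow) area.
Plume center vt = 0.232 × 228 = 52.896 m, so the well at 50.2 m is 2.696 m upgradient of the peak.
√(4πDt) = 59.12 m, giving peak height M/(n_e·A·√(4πDt)) = 16.7/(0.39 × 25.4 × 59.12) = 0.02852 kg/m³.
(x−vt)²/(4Dt) = (-2.696)²/(4 × 1.22 × 228) = 0.006533; exp(−0.006533) = 0.9935.
C = 0.02852 × 0.9935 = 0.0283 kg/m³.

0.0283 kg/m³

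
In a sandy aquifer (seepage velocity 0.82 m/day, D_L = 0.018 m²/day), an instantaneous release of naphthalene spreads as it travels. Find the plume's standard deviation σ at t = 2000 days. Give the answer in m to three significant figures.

Dispersive spreading gives a Gaussian with σ² = 2Dt; advection only shifts the center.
σ = √(2 × 0.018 × 2000) = 8.49 m.

8.49 m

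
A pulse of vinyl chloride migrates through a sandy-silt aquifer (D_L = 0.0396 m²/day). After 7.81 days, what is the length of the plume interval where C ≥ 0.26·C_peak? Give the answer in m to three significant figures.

The plume is Gaussian with σ = √(2Dt) = √(2 × 0.0396 × 7.81) = 0.7865 m.
C/C_peak = exp(−Δx²/(2σ²)) = 0.26 ⇒ Δx = σ·√(−2 ln 0.26) = 0.7865 × 1.641 = 1.291 m.
Width = 2Δx = 2.58 m.

2.58 m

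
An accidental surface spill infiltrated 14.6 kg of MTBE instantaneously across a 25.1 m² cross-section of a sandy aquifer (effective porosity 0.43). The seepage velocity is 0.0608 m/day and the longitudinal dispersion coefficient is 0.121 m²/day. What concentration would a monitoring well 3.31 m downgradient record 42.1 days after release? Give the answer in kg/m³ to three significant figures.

0.164 kg/m³

For an instantaneous plane source, C(x,t) = M/(n_e·A·√(4πDt)) · exp(−(x−vt)²/(4Dt)), with n_e·A the pore (flow) area.
Plume center vt = 0.0608 × 42.1 = 2.55968 m, so the well at 3.31 m is 0.75032 m downgradient of the peak.
√(4πDt) = 8.001 m, giving peak height M/(n_e·A·√(4πDt)) = 14.6/(0.43 × 25.1 × 8.001) = 0.1691 kg/m³.
(x−vt)²/(4Dt) = (0.75032)²/(4 × 0.121 × 42.1) = 0.02763; exp(−0.02763) = 0.9727.
C = 0.1691 × 0.9727 = 0.164 kg/m³.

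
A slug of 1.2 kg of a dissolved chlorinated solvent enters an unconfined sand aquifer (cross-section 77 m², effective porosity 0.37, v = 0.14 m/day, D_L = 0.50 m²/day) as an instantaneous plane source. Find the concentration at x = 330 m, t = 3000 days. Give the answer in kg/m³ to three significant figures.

For an instantaneous plane source, C(x,t) = M/(n_e·A·√(4πDt)) · exp(−(x−vt)²/(4Dt)), with n_e·A the pore (flow) area.
Plume center vt = 0.14 × 3000 = 420 m, so the well at 330 m is 90 m upgradient of the peak.
√(4πDt) = 137.3 m, giving peak height M/(n_e·A·√(4πDt)) = 1.2/(0.37 × 77 × 137.3) = 0.0003068 kg/m³.
(x−vt)²/(4Dt) = (-90)²/(4 × 0.50 × 3000) = 1.350; exp(−1.350) = 0.2592.
C = 0.0003068 × 0.2592 = 7.95e-05 kg/m³.

7.95e-05 kg/m³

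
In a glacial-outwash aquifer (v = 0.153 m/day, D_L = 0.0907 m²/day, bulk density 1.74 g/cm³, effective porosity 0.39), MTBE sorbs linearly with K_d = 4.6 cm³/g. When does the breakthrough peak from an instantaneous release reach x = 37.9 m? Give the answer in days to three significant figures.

Retardation factor R = 1 + ρ_b·K_d/n = 1 + 1.74 × 4.6/0.39 = 21.52.
Sorption retards both mechanisms: v_R = v/R = 0.007110 m/day, D_R = D/R = 0.004215 m²/day.
Peak time from v_R²t² + 2D_R t − x² = 0: t = (√(D_R² + v_R²x²) − D_R)/v_R².
√(D_R² + v_R²x²) = √(0.004215² + 0.007110² × 37.9²) = 0.2695; v_R² = 5.055e-05.
t = (0.2695 − 0.004215)/5.055e-05 = 5250 days.

5250 days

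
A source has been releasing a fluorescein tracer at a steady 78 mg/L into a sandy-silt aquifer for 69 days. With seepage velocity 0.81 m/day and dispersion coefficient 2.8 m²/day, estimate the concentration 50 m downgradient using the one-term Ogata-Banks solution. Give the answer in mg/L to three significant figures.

48.2 mg/L

For a continuous step input, C/C₀ ≈ ½·erfc((x−vt)/(2√(Dt))).
vt = 0.81 × 69 = 55.89 m and 2√(Dt) = 2√(2.8 × 69) = 27.80 m.
Argument (x−vt)/(2√(Dt)) = (50 − 55.89)/27.80 = -0.2119; ½·erfc(-0.2119) = 0.6178.
C = 78 × 0.6178 = 48.2 mg/L.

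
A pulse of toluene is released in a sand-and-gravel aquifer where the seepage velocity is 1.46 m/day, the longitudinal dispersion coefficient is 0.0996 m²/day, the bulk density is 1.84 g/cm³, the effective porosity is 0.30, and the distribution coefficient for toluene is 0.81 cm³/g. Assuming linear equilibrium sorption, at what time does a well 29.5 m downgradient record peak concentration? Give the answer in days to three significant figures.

120 days

Retardation factor R = 1 + ρ_b·K_d/n = 1 + 1.84 × 0.81/0.30 = 5.968.
Sorption retards both mechanisms: v_R = v/R = 0.2446 m/day, D_R = D/R = 0.01669 m²/day.
Peak time from v_R²t² + 2D_R t − x² = 0: t = (√(D_R² + v_R²x²) − D_R)/v_R².
√(D_R² + v_R²x²) = √(0.01669² + 0.2446² × 29.5²) = 7.216; v_R² = 0.05983.
t = (7.216 − 0.01669)/0.05983 = 120 days.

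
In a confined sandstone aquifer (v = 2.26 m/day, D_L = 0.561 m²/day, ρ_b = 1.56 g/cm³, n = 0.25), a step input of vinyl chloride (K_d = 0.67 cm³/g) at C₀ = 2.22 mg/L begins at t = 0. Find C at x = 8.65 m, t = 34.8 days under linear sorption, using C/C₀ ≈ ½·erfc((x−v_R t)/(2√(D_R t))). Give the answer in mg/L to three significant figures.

2.20 mg/L

Retardation factor R = 1 + ρ_b·K_d/n = 1 + 1.56 × 0.67/0.25 = 5.181.
Sorption retards both mechanisms: v_R = v/R = 0.4362 m/day, D_R = D/R = 0.1083 m²/day.
v_R·t = 0.4362 × 34.8 = 15.17976 m; 2√(D_R t) = 3.883 m; argument = (8.65 − 15.17976)/3.883 = -1.682.
C = C₀ × ½·erfc(-1.682) = 2.22 × 0.9913 = 2.20 mg/L.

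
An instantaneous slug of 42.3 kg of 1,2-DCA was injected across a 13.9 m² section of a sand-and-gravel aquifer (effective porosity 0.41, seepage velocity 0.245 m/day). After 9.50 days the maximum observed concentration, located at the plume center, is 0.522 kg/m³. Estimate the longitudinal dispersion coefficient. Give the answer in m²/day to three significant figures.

At the plume center C_max = M/(n_e·A·√(4πDt)), so D = M²/(4πt·(n_e·A·C_max)²).
n_e·A·C_max = 0.41 × 13.9 × 0.522 = 2.975 kg/m.
D = 42.3²/(4π × 9.50 × 2.975²) = 1.69 m²/day.

1.69 m²/day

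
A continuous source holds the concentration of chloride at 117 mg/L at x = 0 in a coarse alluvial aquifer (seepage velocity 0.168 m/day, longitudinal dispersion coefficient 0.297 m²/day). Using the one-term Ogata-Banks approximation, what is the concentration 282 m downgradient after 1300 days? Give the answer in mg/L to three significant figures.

1.29 mg/L

For a continuous step input, C/C₀ ≈ ½·erfc((x−vt)/(2√(Dt))).
vt = 0.168 × 1300 = 218.4 m and 2√(Dt) = 2√(0.297 × 1300) = 39.30 m.
Argument (x−vt)/(2√(Dt)) = (282 − 218.4)/39.30 = 1.618; ½·erfc(1.618) = 0.01106.
C = 117 × 0.01106 = 1.29 mg/L.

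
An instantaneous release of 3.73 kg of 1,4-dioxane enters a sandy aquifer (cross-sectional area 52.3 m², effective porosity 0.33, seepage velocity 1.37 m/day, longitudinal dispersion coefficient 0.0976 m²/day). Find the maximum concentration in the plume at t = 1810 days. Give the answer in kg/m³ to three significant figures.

0.00459 kg/m³

The peak of an instantaneous 1D plume sits at x = vt; there the Gaussian factor is 1 and C_max = M/(n_e·A·√(4πDt)), where n_e·A is the pore area the mass is dissolved in.
√(4πDt) = √(4π × 0.0976 × 1810) = 47.12 m, so C_max = 3.73/(0.33 × 52.3 × 47.12) = 0.00459 kg/m³.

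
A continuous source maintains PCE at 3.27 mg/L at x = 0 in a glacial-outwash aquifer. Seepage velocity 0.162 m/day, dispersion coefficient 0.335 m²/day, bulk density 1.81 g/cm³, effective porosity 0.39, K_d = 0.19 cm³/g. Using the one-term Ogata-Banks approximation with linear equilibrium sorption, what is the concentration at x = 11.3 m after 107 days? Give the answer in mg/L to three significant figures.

1.20 mg/L

Retardation factor R = 1 + ρ_b·K_d/n = 1 + 1.81 × 0.19/0.39 = 1.882.
Sorption retards both mechanisms: v_R = v/R = 0.08608 m/day, D_R = D/R = 0.1780 m²/day.
v_R·t = 0.08608 × 107 = 9.21056 m; 2√(D_R t) = 8.728 m; argument = (11.3 − 9.21056)/8.728 = 0.2394.
C = C₀ × ½·erfc(0.2394) = 3.27 × 0.3675 = 1.20 mg/L.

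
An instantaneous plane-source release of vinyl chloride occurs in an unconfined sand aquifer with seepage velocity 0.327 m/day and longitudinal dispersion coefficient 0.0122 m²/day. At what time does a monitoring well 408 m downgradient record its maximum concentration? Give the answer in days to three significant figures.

For the 1D instantaneous-source solution, setting ∂C/∂t = 0 at fixed x gives v²t² + 2Dt − x² = 0, so t = (√(D² + v²x²) − D)/v².
√(D² + v²x²) = √(0.0122² + 0.327² × 408²) = 133.4; v² = 0.106929.
t = (133.4 − 0.0122)/0.106929 = 1250 days (vs. the pure-advection estimate x/v = 1250 d).

1250 days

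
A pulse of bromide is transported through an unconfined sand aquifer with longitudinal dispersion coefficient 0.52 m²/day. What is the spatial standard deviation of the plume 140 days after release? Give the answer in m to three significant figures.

Dispersive spreading gives a Gaussian with σ² = 2Dt; advection only shifts the center.
σ = √(2 × 0.52 × 140) = 12.1 m.

12.1 m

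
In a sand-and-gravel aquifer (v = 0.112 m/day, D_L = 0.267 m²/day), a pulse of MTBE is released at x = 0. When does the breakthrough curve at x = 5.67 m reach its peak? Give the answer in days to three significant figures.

For the 1D instantaneous-source solution, setting ∂C/∂t = 0 at fixed x gives v²t² + 2Dt − x² = 0, so t = (√(D² + v²x²) − D)/v².
√(D² + v²x²) = √(0.267² + 0.112² × 5.67²) = 0.6889; v² = 0.012544.
t = (0.6889 − 0.267)/0.012544 = 33.6 days (vs. the pure-advection estimate x/v = 50.6 d).

33.6 days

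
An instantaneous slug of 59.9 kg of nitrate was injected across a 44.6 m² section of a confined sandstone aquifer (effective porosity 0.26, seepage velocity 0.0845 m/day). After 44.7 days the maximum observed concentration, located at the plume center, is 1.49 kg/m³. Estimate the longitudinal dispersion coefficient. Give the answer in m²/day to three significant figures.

0.0214 m²/day

At the plume center C_max = M/(n_e·A·√(4πDt)), so D = M²/(4πt·(n_e·A·C_max)²).
n_e·A·C_max = 0.26 × 44.6 × 1.49 = 17.28 kg/m.
D = 59.9²/(4π × 44.7 × 17.28²) = 0.0214 m²/day.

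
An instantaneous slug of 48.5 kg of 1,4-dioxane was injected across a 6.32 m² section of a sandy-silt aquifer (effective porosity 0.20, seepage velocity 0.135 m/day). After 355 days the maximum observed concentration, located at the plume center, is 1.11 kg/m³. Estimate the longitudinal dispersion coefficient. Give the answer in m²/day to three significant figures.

At the plume center C_max = M/(n_e·A·√(4πDt)), so D = M²/(4πt·(n_e·A·C_max)²).
n_e·A·C_max = 0.20 × 6.32 × 1.11 = 1.403 kg/m.
D = 48.5²/(4π × 355 × 1.403²) = 0.268 m²/day.

0.268 m²/day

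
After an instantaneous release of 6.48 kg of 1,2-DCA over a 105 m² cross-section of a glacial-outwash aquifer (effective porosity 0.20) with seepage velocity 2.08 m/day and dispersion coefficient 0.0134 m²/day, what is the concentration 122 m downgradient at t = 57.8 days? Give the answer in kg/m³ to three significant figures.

For an instantaneous plane source, C(x,t) = M/(n_e·A·√(4πDt)) · exp(−(x−vt)²/(4Dt)), with n_e·A the pore (flow) area.
Plume center vt = 2.08 × 57.8 = 120.224 m, so the well at 122 m is 1.776 m downgradient of the peak.
√(4πDt) = 3.120 m, giving peak height M/(n_e·A·√(4πDt)) = 6.48/(0.20 × 105 × 3.120) = 0.09890 kg/m³.
(x−vt)²/(4Dt) = (1.776)²/(4 × 0.0134 × 57.8) = 1.018; exp(−1.018) = 0.3613.
C = 0.09890 × 0.3613 = 0.0357 kg/m³.

0.0357 kg/m³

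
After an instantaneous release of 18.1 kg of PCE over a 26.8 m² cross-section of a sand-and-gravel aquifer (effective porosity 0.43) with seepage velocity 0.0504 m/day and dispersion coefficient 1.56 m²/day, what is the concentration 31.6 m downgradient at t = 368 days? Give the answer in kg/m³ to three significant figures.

0.0172 kg/m³

For an instantaneous plane source, C(x,t) = M/(n_e·A·√(4πDt)) · exp(−(x−vt)²/(4Dt)), with n_e·A the pore (flow) area.
Plume center vt = 0.0504 × 368 = 18.5472 m, so the well at 31.6 m is 13.0528 m downgradient of the peak.
√(4πDt) = 84.94 m, giving peak height M/(n_e·A·√(4πDt)) = 18.1/(0.43 × 26.8 × 84.94) = 0.01849 kg/m³.
(x−vt)²/(4Dt) = (13.0528)²/(4 × 1.56 × 368) = 0.07420; exp(−0.07420) = 0.9285.
C = 0.01849 × 0.9285 = 0.0172 kg/m³.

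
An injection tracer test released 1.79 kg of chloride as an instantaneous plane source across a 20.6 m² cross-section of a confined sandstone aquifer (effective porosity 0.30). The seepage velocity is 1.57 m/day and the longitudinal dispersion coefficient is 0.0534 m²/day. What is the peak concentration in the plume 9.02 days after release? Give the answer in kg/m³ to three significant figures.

The peak of an instantaneous 1D plume sits at x = vt; there the Gaussian factor is 1 and C_max = M/(n_e·A·√(4πDt)), where n_e·A is the pore area the mass is dissolved in.
√(4πDt) = √(4π × 0.0534 × 9.02) = 2.460 m, so C_max = 1.79/(0.30 × 20.6 × 2.460) = 0.118 kg/m³.

0.118 kg/m³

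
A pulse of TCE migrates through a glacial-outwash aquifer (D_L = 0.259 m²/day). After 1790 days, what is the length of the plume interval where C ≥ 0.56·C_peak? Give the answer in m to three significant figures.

65.6 m

The plume is Gaussian with σ = √(2Dt) = √(2 × 0.259 × 1790) = 30.45 m.
C/C_peak = exp(−Δx²/(2σ²)) = 0.56 ⇒ Δx = σ·√(−2 ln 0.56) = 30.45 × 1.077 = 32.79 m.
Width = 2Δx = 65.6 m.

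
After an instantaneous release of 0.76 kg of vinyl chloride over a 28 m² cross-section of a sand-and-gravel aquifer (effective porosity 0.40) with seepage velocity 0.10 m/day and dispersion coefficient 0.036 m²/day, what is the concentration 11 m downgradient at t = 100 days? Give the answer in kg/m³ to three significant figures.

0.00941 kg/m³

For an instantaneous plane source, C(x,t) = M/(n_e·A·√(4πDt)) · exp(−(x−vt)²/(4Dt)), with n_e·A the pore (flow) area.
Plume center vt = 0.10 × 100 = 10 m, so the well at 11 m is 1 m downgradient of the peak.
√(4πDt) = 6.726 m, giving peak height M/(n_e·A·√(4πDt)) = 0.76/(0.40 × 28 × 6.726) = 0.01009 kg/m³.
(x−vt)²/(4Dt) = (1)²/(4 × 0.036 × 100) = 0.06944; exp(−0.06944) = 0.9329.
C = 0.01009 × 0.9329 = 0.00941 kg/m³.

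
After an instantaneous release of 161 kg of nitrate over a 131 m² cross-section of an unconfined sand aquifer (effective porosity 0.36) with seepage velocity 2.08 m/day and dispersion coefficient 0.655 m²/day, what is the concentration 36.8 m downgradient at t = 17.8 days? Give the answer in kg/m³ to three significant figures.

0.282 kg/m³

For an instantaneous plane source, C(x,t) = M/(n_e·A·√(4πDt)) · exp(−(x−vt)²/(4Dt)), with n_e·A the pore (flow) area.
Plume center vt = 2.08 × 17.8 = 37.024 m, so the well at 36.8 m is 0.224 m upgradient of the peak.
√(4πDt) = 12.10 m, giving peak height M/(n_e·A·√(4πDt)) = 161/(0.36 × 131 × 12.10) = 0.2821 kg/m³.
(x−vt)²/(4Dt) = (-0.224)²/(4 × 0.655 × 17.8) = 0.001076; exp(−0.001076) = 0.9989.
C = 0.2821 × 0.9989 = 0.282 kg/m³.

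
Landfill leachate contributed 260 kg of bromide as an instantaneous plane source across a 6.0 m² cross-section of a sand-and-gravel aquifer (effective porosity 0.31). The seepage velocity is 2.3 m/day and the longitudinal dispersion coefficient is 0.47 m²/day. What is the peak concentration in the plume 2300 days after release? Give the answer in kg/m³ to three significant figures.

The peak of an instantaneous 1D plume sits at x = vt; there the Gaussian factor is 1 and C_max = M/(n_e·A·√(4πDt)), where n_e·A is the pore area the mass is dissolved in.
√(4πDt) = √(4π × 0.47 × 2300) = 116.6 m, so C_max = 260/(0.31 × 6.0 × 116.6) = 1.20 kg/m³.

1.20 kg/m³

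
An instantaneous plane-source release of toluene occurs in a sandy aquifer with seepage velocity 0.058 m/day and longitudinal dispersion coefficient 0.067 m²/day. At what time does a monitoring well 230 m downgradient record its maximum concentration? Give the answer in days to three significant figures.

3950 days

For the 1D instantaneous-source solution, setting ∂C/∂t = 0 at fixed x gives v²t² + 2Dt − x² = 0, so t = (√(D² + v²x²) − D)/v².
√(D² + v²x²) = √(0.067² + 0.058² × 230²) = 13.34; v² = 0.003364.
t = (13.34 − 0.067)/0.003364 = 3950 days (vs. the pure-advection estimate x/v = 3970 d).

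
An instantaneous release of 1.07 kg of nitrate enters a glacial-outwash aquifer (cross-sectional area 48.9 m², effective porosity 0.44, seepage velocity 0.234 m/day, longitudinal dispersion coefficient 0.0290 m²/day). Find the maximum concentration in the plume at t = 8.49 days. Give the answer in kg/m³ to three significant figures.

0.0283 kg/m³

The peak of an instantaneous 1D plume sits at x = vt; there the Gaussian factor is 1 and C_max = M/(n_e·A·√(4πDt)), where n_e·A is the pore area the mass is dissolved in.
√(4πDt) = √(4π × 0.0290 × 8.49) = 1.759 m, so C_max = 1.07/(0.44 × 48.9 × 1.759) = 0.0283 kg/m³.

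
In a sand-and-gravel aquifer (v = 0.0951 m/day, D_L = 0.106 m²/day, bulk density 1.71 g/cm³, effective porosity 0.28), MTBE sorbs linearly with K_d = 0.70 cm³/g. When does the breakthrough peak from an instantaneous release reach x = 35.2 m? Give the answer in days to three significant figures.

1890 days

Retardation factor R = 1 + ρ_b·K_d/n = 1 + 1.71 × 0.70/0.28 = 5.275.
Sorption retards both mechanisms: v_R = v/R = 0.01803 m/day, D_R = D/R = 0.02009 m²/day.
Peak time from v_R²t² + 2D_R t − x² = 0: t = (√(D_R² + v_R²x²) − D_R)/v_R².
√(D_R² + v_R²x²) = √(0.02009² + 0.01803² × 35.2²) = 0.6350; v_R² = 0.0003251.
t = (0.6350 − 0.02009)/0.0003251 = 1890 days.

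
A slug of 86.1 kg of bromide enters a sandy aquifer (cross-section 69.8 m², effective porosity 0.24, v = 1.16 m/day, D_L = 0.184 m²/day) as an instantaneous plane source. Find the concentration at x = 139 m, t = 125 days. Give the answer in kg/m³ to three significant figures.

0.204 kg/m³

For an instantaneous plane source, C(x,t) = M/(n_e·A·√(4πDt)) · exp(−(x−vt)²/(4Dt)), with n_e·A the pore (flow) area.
Plume center vt = 1.16 × 125 = 145 m, so the well at 139 m is 6 m upgradient of the peak.
√(4πDt) = 17.00 m, giving peak height M/(n_e·A·√(4πDt)) = 86.1/(0.24 × 69.8 × 17.00) = 0.3023 kg/m³.
(x−vt)²/(4Dt) = (-6)²/(4 × 0.184 × 125) = 0.3913; exp(−0.3913) = 0.6762.
C = 0.3023 × 0.6762 = 0.204 kg/m³.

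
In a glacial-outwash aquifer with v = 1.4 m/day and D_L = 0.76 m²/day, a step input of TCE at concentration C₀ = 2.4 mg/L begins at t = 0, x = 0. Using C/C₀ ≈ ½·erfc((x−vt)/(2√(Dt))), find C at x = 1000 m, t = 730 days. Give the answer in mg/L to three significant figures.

1.79 mg/L

For a continuous step input, C/C₀ ≈ ½·erfc((x−vt)/(2√(Dt))).
vt = 1.4 × 730 = 1022 m and 2√(Dt) = 2√(0.76 × 730) = 47.11 m.
Argument (x−vt)/(2√(Dt)) = (1000 − 1022)/47.11 = -0.4670; ½·erfc(-0.4670) = 0.7455.
C = 2.4 × 0.7455 = 1.79 mg/L.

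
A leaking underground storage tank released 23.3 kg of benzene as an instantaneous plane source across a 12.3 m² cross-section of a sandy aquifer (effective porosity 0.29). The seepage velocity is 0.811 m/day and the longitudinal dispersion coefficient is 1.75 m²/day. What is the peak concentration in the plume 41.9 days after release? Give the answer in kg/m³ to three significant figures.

0.215 kg/m³

The peak of an instantaneous 1D plume sits at x = vt; there the Gaussian factor is 1 and C_max = M/(n_e·A·√(4πDt)), where n_e·A is the pore area the mass is dissolved in.
√(4πDt) = √(4π × 1.75 × 41.9) = 30.36 m, so C_max = 23.3/(0.29 × 12.3 × 30.36) = 0.215 kg/m³.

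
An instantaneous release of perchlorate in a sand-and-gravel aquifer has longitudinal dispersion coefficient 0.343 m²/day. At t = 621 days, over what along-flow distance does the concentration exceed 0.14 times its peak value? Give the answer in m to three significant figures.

81.9 m

The plume is Gaussian with σ = √(2Dt) = √(2 × 0.343 × 621) = 20.64 m.
C/C_peak = exp(−Δx²/(2σ²)) = 0.14 ⇒ Δx = σ·√(−2 ln 0.14) = 20.64 × 1.983 = 40.93 m.
Width = 2Δx = 81.9 m.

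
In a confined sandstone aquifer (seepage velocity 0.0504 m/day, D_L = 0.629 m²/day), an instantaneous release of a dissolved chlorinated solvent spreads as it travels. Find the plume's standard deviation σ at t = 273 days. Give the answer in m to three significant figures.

Dispersive spreading gives a Gaussian with σ² = 2Dt; advection only shifts the center.
σ = √(2 × 0.629 × 273) = 18.5 m.

18.5 m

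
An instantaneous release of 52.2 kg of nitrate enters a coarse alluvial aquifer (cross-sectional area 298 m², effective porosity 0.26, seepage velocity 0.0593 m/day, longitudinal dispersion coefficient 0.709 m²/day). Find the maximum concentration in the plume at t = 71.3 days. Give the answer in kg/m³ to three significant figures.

The peak of an instantaneous 1D plume sits at x = vt; there the Gaussian factor is 1 and C_max = M/(n_e·A·√(4πDt)), where n_e·A is the pore area the mass is dissolved in.
√(4πDt) = √(4π × 0.709 × 71.3) = 25.20 m, so C_max = 52.2/(0.26 × 298 × 25.20) = 0.0267 kg/m³.

0.0267 kg/m³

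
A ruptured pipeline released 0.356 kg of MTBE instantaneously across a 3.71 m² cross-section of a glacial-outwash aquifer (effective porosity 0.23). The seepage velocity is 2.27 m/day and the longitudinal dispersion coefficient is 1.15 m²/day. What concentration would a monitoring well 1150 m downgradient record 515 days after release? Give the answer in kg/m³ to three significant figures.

0.00415 kg/m³

For an instantaneous plane source, C(x,t) = M/(n_e·A·√(4πDt)) · exp(−(x−vt)²/(4Dt)), with n_e·A the pore (flow) area.
Plume center vt = 2.27 × 515 = 1169.05 m, so the well at 1150 m is 19.05 m upgradient of the peak.
√(4πDt) = 86.27 m, giving peak height M/(n_e·A·√(4πDt)) = 0.356/(0.23 × 3.71 × 86.27) = 0.004836 kg/m³.
(x−vt)²/(4Dt) = (-19.05)²/(4 × 1.15 × 515) = 0.1532; exp(−0.1532) = 0.8580.
C = 0.004836 × 0.8580 = 0.00415 kg/m³.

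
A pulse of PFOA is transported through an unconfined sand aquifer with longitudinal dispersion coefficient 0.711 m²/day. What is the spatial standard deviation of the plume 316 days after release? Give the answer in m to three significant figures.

Dispersive spreading gives a Gaussian with σ² = 2Dt; advection only shifts the center.
σ = √(2 × 0.711 × 316) = 21.2 m.

21.2 m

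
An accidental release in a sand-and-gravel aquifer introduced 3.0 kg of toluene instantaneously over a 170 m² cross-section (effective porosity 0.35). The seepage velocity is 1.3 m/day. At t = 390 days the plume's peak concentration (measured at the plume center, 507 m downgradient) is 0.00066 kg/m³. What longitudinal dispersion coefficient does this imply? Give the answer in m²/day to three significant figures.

At the plume center C_max = M/(n_e·A·√(4πDt)), so D = M²/(4πt·(n_e·A·C_max)²).
n_e·A·C_max = 0.35 × 170 × 0.00066 = 0.03927 kg/m.
D = 3.0²/(4π × 390 × 0.03927²) = 1.19 m²/day.

1.19 m²/day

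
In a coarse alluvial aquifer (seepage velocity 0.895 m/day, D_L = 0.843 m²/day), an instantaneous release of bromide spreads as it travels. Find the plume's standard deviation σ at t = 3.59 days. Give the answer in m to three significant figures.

2.46 m

Dispersive spreading gives a Gaussian with σ² = 2Dt; advection only shifts the center.
σ = √(2 × 0.843 × 3.59) = 2.46 m.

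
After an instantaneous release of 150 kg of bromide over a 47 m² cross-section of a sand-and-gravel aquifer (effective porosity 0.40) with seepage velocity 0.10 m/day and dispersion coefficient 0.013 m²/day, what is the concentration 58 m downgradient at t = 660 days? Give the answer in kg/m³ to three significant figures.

0.119 kg/m³

For an instantaneous plane source, C(x,t) = M/(n_e·A·√(4πDt)) · exp(−(x−vt)²/(4Dt)), with n_e·A the pore (flow) area.
Plume center vt = 0.10 × 660 = 66 m, so the well at 58 m is 8 m upgradient of the peak.
√(4πDt) = 10.38 m, giving peak height M/(n_e·A·√(4πDt)) = 150/(0.40 × 47 × 10.38) = 0.7687 kg/m³.
(x−vt)²/(4Dt) = (-8)²/(4 × 0.013 × 660) = 1.865; exp(−1.865) = 0.1549.
C = 0.7687 × 0.1549 = 0.119 kg/m³.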